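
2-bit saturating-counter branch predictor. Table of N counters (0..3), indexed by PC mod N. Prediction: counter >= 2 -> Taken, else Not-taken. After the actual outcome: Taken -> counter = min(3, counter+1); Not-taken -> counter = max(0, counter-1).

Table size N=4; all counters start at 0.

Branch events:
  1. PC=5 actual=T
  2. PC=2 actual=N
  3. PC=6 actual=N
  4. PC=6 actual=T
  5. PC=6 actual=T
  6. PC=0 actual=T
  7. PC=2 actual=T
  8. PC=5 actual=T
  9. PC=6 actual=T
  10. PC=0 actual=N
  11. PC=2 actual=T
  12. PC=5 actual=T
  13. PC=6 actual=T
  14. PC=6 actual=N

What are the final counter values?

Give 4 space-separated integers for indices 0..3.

Answer: 0 3 2 0

Derivation:
Ev 1: PC=5 idx=1 pred=N actual=T -> ctr[1]=1
Ev 2: PC=2 idx=2 pred=N actual=N -> ctr[2]=0
Ev 3: PC=6 idx=2 pred=N actual=N -> ctr[2]=0
Ev 4: PC=6 idx=2 pred=N actual=T -> ctr[2]=1
Ev 5: PC=6 idx=2 pred=N actual=T -> ctr[2]=2
Ev 6: PC=0 idx=0 pred=N actual=T -> ctr[0]=1
Ev 7: PC=2 idx=2 pred=T actual=T -> ctr[2]=3
Ev 8: PC=5 idx=1 pred=N actual=T -> ctr[1]=2
Ev 9: PC=6 idx=2 pred=T actual=T -> ctr[2]=3
Ev 10: PC=0 idx=0 pred=N actual=N -> ctr[0]=0
Ev 11: PC=2 idx=2 pred=T actual=T -> ctr[2]=3
Ev 12: PC=5 idx=1 pred=T actual=T -> ctr[1]=3
Ev 13: PC=6 idx=2 pred=T actual=T -> ctr[2]=3
Ev 14: PC=6 idx=2 pred=T actual=N -> ctr[2]=2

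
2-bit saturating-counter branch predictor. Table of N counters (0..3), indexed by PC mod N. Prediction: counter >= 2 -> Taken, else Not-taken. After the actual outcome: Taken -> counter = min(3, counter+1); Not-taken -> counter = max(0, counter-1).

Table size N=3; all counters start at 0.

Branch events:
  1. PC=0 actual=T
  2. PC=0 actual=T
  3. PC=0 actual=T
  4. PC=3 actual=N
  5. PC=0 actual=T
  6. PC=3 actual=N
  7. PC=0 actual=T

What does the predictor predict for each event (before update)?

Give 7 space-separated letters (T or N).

Answer: N N T T T T T

Derivation:
Ev 1: PC=0 idx=0 pred=N actual=T -> ctr[0]=1
Ev 2: PC=0 idx=0 pred=N actual=T -> ctr[0]=2
Ev 3: PC=0 idx=0 pred=T actual=T -> ctr[0]=3
Ev 4: PC=3 idx=0 pred=T actual=N -> ctr[0]=2
Ev 5: PC=0 idx=0 pred=T actual=T -> ctr[0]=3
Ev 6: PC=3 idx=0 pred=T actual=N -> ctr[0]=2
Ev 7: PC=0 idx=0 pred=T actual=T -> ctr[0]=3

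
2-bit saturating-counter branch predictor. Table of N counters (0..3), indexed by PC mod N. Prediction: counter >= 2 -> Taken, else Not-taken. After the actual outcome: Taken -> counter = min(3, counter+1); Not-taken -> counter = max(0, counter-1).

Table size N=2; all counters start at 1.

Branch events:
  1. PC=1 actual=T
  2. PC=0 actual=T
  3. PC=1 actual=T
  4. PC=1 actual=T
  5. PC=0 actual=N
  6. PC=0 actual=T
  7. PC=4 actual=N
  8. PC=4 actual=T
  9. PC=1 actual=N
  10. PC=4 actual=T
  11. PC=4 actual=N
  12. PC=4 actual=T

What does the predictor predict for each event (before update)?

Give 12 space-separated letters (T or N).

Ev 1: PC=1 idx=1 pred=N actual=T -> ctr[1]=2
Ev 2: PC=0 idx=0 pred=N actual=T -> ctr[0]=2
Ev 3: PC=1 idx=1 pred=T actual=T -> ctr[1]=3
Ev 4: PC=1 idx=1 pred=T actual=T -> ctr[1]=3
Ev 5: PC=0 idx=0 pred=T actual=N -> ctr[0]=1
Ev 6: PC=0 idx=0 pred=N actual=T -> ctr[0]=2
Ev 7: PC=4 idx=0 pred=T actual=N -> ctr[0]=1
Ev 8: PC=4 idx=0 pred=N actual=T -> ctr[0]=2
Ev 9: PC=1 idx=1 pred=T actual=N -> ctr[1]=2
Ev 10: PC=4 idx=0 pred=T actual=T -> ctr[0]=3
Ev 11: PC=4 idx=0 pred=T actual=N -> ctr[0]=2
Ev 12: PC=4 idx=0 pred=T actual=T -> ctr[0]=3

Answer: N N T T T N T N T T T T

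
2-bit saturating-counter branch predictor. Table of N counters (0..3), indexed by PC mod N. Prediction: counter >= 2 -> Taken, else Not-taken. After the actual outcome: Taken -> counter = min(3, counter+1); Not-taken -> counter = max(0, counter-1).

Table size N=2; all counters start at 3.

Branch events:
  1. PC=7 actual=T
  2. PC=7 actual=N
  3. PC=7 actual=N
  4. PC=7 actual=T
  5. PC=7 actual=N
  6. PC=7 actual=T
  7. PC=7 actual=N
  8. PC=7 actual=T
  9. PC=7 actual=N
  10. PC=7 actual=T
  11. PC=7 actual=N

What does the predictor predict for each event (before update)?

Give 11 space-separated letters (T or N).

Answer: T T T N T N T N T N T

Derivation:
Ev 1: PC=7 idx=1 pred=T actual=T -> ctr[1]=3
Ev 2: PC=7 idx=1 pred=T actual=N -> ctr[1]=2
Ev 3: PC=7 idx=1 pred=T actual=N -> ctr[1]=1
Ev 4: PC=7 idx=1 pred=N actual=T -> ctr[1]=2
Ev 5: PC=7 idx=1 pred=T actual=N -> ctr[1]=1
Ev 6: PC=7 idx=1 pred=N actual=T -> ctr[1]=2
Ev 7: PC=7 idx=1 pred=T actual=N -> ctr[1]=1
Ev 8: PC=7 idx=1 pred=N actual=T -> ctr[1]=2
Ev 9: PC=7 idx=1 pred=T actual=N -> ctr[1]=1
Ev 10: PC=7 idx=1 pred=N actual=T -> ctr[1]=2
Ev 11: PC=7 idx=1 pred=T actual=N -> ctr[1]=1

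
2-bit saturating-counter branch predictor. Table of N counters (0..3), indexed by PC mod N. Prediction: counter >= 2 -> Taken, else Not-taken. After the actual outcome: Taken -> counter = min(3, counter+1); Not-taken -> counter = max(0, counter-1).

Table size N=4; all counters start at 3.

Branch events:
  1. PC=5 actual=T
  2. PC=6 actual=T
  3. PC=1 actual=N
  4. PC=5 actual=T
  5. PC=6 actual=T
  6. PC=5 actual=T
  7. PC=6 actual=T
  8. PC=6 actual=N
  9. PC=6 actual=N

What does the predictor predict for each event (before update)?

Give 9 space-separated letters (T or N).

Answer: T T T T T T T T T

Derivation:
Ev 1: PC=5 idx=1 pred=T actual=T -> ctr[1]=3
Ev 2: PC=6 idx=2 pred=T actual=T -> ctr[2]=3
Ev 3: PC=1 idx=1 pred=T actual=N -> ctr[1]=2
Ev 4: PC=5 idx=1 pred=T actual=T -> ctr[1]=3
Ev 5: PC=6 idx=2 pred=T actual=T -> ctr[2]=3
Ev 6: PC=5 idx=1 pred=T actual=T -> ctr[1]=3
Ev 7: PC=6 idx=2 pred=T actual=T -> ctr[2]=3
Ev 8: PC=6 idx=2 pred=T actual=N -> ctr[2]=2
Ev 9: PC=6 idx=2 pred=T actual=N -> ctr[2]=1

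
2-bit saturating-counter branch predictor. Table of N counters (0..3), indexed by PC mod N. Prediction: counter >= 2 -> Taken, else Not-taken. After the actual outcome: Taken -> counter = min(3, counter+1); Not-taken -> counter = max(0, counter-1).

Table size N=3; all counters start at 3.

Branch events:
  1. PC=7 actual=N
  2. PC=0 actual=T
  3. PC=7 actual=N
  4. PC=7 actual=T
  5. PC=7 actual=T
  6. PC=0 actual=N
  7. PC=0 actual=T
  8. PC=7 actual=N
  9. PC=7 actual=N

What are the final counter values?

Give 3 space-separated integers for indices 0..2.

Ev 1: PC=7 idx=1 pred=T actual=N -> ctr[1]=2
Ev 2: PC=0 idx=0 pred=T actual=T -> ctr[0]=3
Ev 3: PC=7 idx=1 pred=T actual=N -> ctr[1]=1
Ev 4: PC=7 idx=1 pred=N actual=T -> ctr[1]=2
Ev 5: PC=7 idx=1 pred=T actual=T -> ctr[1]=3
Ev 6: PC=0 idx=0 pred=T actual=N -> ctr[0]=2
Ev 7: PC=0 idx=0 pred=T actual=T -> ctr[0]=3
Ev 8: PC=7 idx=1 pred=T actual=N -> ctr[1]=2
Ev 9: PC=7 idx=1 pred=T actual=N -> ctr[1]=1

Answer: 3 1 3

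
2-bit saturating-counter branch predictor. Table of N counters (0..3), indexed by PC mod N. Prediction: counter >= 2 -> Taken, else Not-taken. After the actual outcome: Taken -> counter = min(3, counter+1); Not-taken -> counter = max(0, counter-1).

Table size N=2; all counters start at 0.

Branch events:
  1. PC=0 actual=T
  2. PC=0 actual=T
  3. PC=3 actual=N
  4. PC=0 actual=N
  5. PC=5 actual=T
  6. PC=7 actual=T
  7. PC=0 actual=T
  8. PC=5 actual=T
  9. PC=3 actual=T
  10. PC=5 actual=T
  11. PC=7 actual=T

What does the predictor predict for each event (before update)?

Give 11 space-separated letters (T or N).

Answer: N N N T N N N T T T T

Derivation:
Ev 1: PC=0 idx=0 pred=N actual=T -> ctr[0]=1
Ev 2: PC=0 idx=0 pred=N actual=T -> ctr[0]=2
Ev 3: PC=3 idx=1 pred=N actual=N -> ctr[1]=0
Ev 4: PC=0 idx=0 pred=T actual=N -> ctr[0]=1
Ev 5: PC=5 idx=1 pred=N actual=T -> ctr[1]=1
Ev 6: PC=7 idx=1 pred=N actual=T -> ctr[1]=2
Ev 7: PC=0 idx=0 pred=N actual=T -> ctr[0]=2
Ev 8: PC=5 idx=1 pred=T actual=T -> ctr[1]=3
Ev 9: PC=3 idx=1 pred=T actual=T -> ctr[1]=3
Ev 10: PC=5 idx=1 pred=T actual=T -> ctr[1]=3
Ev 11: PC=7 idx=1 pred=T actual=T -> ctr[1]=3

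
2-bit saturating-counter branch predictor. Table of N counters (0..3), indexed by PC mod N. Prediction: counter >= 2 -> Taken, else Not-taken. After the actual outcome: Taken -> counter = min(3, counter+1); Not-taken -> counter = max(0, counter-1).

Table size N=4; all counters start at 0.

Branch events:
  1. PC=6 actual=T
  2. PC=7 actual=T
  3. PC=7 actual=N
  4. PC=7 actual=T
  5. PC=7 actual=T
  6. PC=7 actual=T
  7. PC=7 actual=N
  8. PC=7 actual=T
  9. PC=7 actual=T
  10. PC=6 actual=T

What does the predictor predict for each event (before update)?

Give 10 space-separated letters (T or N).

Ev 1: PC=6 idx=2 pred=N actual=T -> ctr[2]=1
Ev 2: PC=7 idx=3 pred=N actual=T -> ctr[3]=1
Ev 3: PC=7 idx=3 pred=N actual=N -> ctr[3]=0
Ev 4: PC=7 idx=3 pred=N actual=T -> ctr[3]=1
Ev 5: PC=7 idx=3 pred=N actual=T -> ctr[3]=2
Ev 6: PC=7 idx=3 pred=T actual=T -> ctr[3]=3
Ev 7: PC=7 idx=3 pred=T actual=N -> ctr[3]=2
Ev 8: PC=7 idx=3 pred=T actual=T -> ctr[3]=3
Ev 9: PC=7 idx=3 pred=T actual=T -> ctr[3]=3
Ev 10: PC=6 idx=2 pred=N actual=T -> ctr[2]=2

Answer: N N N N N T T T T N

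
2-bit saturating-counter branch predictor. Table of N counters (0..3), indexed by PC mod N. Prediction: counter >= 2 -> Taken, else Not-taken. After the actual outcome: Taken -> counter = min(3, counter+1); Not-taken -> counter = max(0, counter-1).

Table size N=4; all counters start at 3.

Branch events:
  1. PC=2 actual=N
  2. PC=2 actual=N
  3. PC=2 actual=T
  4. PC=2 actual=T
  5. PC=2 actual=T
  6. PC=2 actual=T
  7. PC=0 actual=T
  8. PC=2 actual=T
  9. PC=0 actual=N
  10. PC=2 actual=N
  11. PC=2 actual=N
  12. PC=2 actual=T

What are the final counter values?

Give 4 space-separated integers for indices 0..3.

Answer: 2 3 2 3

Derivation:
Ev 1: PC=2 idx=2 pred=T actual=N -> ctr[2]=2
Ev 2: PC=2 idx=2 pred=T actual=N -> ctr[2]=1
Ev 3: PC=2 idx=2 pred=N actual=T -> ctr[2]=2
Ev 4: PC=2 idx=2 pred=T actual=T -> ctr[2]=3
Ev 5: PC=2 idx=2 pred=T actual=T -> ctr[2]=3
Ev 6: PC=2 idx=2 pred=T actual=T -> ctr[2]=3
Ev 7: PC=0 idx=0 pred=T actual=T -> ctr[0]=3
Ev 8: PC=2 idx=2 pred=T actual=T -> ctr[2]=3
Ev 9: PC=0 idx=0 pred=T actual=N -> ctr[0]=2
Ev 10: PC=2 idx=2 pred=T actual=N -> ctr[2]=2
Ev 11: PC=2 idx=2 pred=T actual=N -> ctr[2]=1
Ev 12: PC=2 idx=2 pred=N actual=T -> ctr[2]=2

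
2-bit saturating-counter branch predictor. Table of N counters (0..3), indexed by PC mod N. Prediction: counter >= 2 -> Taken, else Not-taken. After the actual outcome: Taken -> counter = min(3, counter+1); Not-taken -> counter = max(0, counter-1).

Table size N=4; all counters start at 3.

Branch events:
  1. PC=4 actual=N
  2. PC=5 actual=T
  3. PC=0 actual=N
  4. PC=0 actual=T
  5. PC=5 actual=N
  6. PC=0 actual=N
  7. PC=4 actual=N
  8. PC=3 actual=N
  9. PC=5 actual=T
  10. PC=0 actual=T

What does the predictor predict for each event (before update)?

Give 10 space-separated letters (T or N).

Answer: T T T N T T N T T N

Derivation:
Ev 1: PC=4 idx=0 pred=T actual=N -> ctr[0]=2
Ev 2: PC=5 idx=1 pred=T actual=T -> ctr[1]=3
Ev 3: PC=0 idx=0 pred=T actual=N -> ctr[0]=1
Ev 4: PC=0 idx=0 pred=N actual=T -> ctr[0]=2
Ev 5: PC=5 idx=1 pred=T actual=N -> ctr[1]=2
Ev 6: PC=0 idx=0 pred=T actual=N -> ctr[0]=1
Ev 7: PC=4 idx=0 pred=N actual=N -> ctr[0]=0
Ev 8: PC=3 idx=3 pred=T actual=N -> ctr[3]=2
Ev 9: PC=5 idx=1 pred=T actual=T -> ctr[1]=3
Ev 10: PC=0 idx=0 pred=N actual=T -> ctr[0]=1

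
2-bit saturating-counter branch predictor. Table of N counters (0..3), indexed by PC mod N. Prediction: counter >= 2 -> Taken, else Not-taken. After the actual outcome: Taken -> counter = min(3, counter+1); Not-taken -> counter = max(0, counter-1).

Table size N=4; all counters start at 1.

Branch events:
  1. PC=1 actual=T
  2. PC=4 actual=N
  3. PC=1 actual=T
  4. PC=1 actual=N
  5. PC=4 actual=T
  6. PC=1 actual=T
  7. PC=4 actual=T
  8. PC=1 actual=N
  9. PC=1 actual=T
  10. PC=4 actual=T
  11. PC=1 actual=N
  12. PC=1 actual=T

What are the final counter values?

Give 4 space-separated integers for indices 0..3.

Ev 1: PC=1 idx=1 pred=N actual=T -> ctr[1]=2
Ev 2: PC=4 idx=0 pred=N actual=N -> ctr[0]=0
Ev 3: PC=1 idx=1 pred=T actual=T -> ctr[1]=3
Ev 4: PC=1 idx=1 pred=T actual=N -> ctr[1]=2
Ev 5: PC=4 idx=0 pred=N actual=T -> ctr[0]=1
Ev 6: PC=1 idx=1 pred=T actual=T -> ctr[1]=3
Ev 7: PC=4 idx=0 pred=N actual=T -> ctr[0]=2
Ev 8: PC=1 idx=1 pred=T actual=N -> ctr[1]=2
Ev 9: PC=1 idx=1 pred=T actual=T -> ctr[1]=3
Ev 10: PC=4 idx=0 pred=T actual=T -> ctr[0]=3
Ev 11: PC=1 idx=1 pred=T actual=N -> ctr[1]=2
Ev 12: PC=1 idx=1 pred=T actual=T -> ctr[1]=3

Answer: 3 3 1 1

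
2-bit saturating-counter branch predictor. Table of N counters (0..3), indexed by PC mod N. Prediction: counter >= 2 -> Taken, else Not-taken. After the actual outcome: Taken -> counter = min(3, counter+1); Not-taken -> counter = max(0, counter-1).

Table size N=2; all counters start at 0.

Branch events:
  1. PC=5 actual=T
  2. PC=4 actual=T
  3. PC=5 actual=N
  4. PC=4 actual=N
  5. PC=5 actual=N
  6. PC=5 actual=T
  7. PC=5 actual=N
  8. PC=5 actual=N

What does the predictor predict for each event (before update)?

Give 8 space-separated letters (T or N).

Answer: N N N N N N N N

Derivation:
Ev 1: PC=5 idx=1 pred=N actual=T -> ctr[1]=1
Ev 2: PC=4 idx=0 pred=N actual=T -> ctr[0]=1
Ev 3: PC=5 idx=1 pred=N actual=N -> ctr[1]=0
Ev 4: PC=4 idx=0 pred=N actual=N -> ctr[0]=0
Ev 5: PC=5 idx=1 pred=N actual=N -> ctr[1]=0
Ev 6: PC=5 idx=1 pred=N actual=T -> ctr[1]=1
Ev 7: PC=5 idx=1 pred=N actual=N -> ctr[1]=0
Ev 8: PC=5 idx=1 pred=N actual=N -> ctr[1]=0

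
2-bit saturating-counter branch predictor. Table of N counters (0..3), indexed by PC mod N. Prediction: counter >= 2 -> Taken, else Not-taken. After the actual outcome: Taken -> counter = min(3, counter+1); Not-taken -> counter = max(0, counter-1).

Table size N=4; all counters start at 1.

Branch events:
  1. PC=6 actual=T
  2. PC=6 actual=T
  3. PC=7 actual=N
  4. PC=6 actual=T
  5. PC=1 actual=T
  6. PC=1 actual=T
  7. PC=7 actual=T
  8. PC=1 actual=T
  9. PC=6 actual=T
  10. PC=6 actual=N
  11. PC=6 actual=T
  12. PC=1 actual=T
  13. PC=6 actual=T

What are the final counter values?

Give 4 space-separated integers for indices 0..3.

Ev 1: PC=6 idx=2 pred=N actual=T -> ctr[2]=2
Ev 2: PC=6 idx=2 pred=T actual=T -> ctr[2]=3
Ev 3: PC=7 idx=3 pred=N actual=N -> ctr[3]=0
Ev 4: PC=6 idx=2 pred=T actual=T -> ctr[2]=3
Ev 5: PC=1 idx=1 pred=N actual=T -> ctr[1]=2
Ev 6: PC=1 idx=1 pred=T actual=T -> ctr[1]=3
Ev 7: PC=7 idx=3 pred=N actual=T -> ctr[3]=1
Ev 8: PC=1 idx=1 pred=T actual=T -> ctr[1]=3
Ev 9: PC=6 idx=2 pred=T actual=T -> ctr[2]=3
Ev 10: PC=6 idx=2 pred=T actual=N -> ctr[2]=2
Ev 11: PC=6 idx=2 pred=T actual=T -> ctr[2]=3
Ev 12: PC=1 idx=1 pred=T actual=T -> ctr[1]=3
Ev 13: PC=6 idx=2 pred=T actual=T -> ctr[2]=3

Answer: 1 3 3 1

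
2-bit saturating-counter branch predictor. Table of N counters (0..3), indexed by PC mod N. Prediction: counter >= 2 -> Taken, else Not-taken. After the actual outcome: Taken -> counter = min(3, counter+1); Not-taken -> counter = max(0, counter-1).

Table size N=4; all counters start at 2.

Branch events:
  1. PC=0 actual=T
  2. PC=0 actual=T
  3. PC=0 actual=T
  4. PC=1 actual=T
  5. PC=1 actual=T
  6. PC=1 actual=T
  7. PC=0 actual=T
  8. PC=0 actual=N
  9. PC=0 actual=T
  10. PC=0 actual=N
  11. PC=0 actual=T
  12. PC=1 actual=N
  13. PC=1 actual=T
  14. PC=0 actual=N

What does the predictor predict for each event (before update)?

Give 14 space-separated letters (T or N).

Ev 1: PC=0 idx=0 pred=T actual=T -> ctr[0]=3
Ev 2: PC=0 idx=0 pred=T actual=T -> ctr[0]=3
Ev 3: PC=0 idx=0 pred=T actual=T -> ctr[0]=3
Ev 4: PC=1 idx=1 pred=T actual=T -> ctr[1]=3
Ev 5: PC=1 idx=1 pred=T actual=T -> ctr[1]=3
Ev 6: PC=1 idx=1 pred=T actual=T -> ctr[1]=3
Ev 7: PC=0 idx=0 pred=T actual=T -> ctr[0]=3
Ev 8: PC=0 idx=0 pred=T actual=N -> ctr[0]=2
Ev 9: PC=0 idx=0 pred=T actual=T -> ctr[0]=3
Ev 10: PC=0 idx=0 pred=T actual=N -> ctr[0]=2
Ev 11: PC=0 idx=0 pred=T actual=T -> ctr[0]=3
Ev 12: PC=1 idx=1 pred=T actual=N -> ctr[1]=2
Ev 13: PC=1 idx=1 pred=T actual=T -> ctr[1]=3
Ev 14: PC=0 idx=0 pred=T actual=N -> ctr[0]=2

Answer: T T T T T T T T T T T T T T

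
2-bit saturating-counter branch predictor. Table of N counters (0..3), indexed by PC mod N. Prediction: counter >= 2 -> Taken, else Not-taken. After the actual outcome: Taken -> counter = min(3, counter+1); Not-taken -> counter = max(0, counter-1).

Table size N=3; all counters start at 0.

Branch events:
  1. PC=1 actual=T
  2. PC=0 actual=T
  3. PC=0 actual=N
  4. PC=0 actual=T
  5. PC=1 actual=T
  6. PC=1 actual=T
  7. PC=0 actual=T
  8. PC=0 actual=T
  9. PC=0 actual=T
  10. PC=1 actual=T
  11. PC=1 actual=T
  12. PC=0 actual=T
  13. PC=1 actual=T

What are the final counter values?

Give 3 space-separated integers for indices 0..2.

Ev 1: PC=1 idx=1 pred=N actual=T -> ctr[1]=1
Ev 2: PC=0 idx=0 pred=N actual=T -> ctr[0]=1
Ev 3: PC=0 idx=0 pred=N actual=N -> ctr[0]=0
Ev 4: PC=0 idx=0 pred=N actual=T -> ctr[0]=1
Ev 5: PC=1 idx=1 pred=N actual=T -> ctr[1]=2
Ev 6: PC=1 idx=1 pred=T actual=T -> ctr[1]=3
Ev 7: PC=0 idx=0 pred=N actual=T -> ctr[0]=2
Ev 8: PC=0 idx=0 pred=T actual=T -> ctr[0]=3
Ev 9: PC=0 idx=0 pred=T actual=T -> ctr[0]=3
Ev 10: PC=1 idx=1 pred=T actual=T -> ctr[1]=3
Ev 11: PC=1 idx=1 pred=T actual=T -> ctr[1]=3
Ev 12: PC=0 idx=0 pred=T actual=T -> ctr[0]=3
Ev 13: PC=1 idx=1 pred=T actual=T -> ctr[1]=3

Answer: 3 3 0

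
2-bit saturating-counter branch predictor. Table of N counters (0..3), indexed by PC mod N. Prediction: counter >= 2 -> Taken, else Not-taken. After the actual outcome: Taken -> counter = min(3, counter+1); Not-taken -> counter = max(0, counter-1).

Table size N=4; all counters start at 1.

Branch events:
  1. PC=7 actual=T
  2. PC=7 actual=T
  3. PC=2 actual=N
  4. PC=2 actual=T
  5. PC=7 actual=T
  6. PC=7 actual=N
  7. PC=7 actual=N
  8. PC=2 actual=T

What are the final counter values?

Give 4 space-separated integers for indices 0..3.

Ev 1: PC=7 idx=3 pred=N actual=T -> ctr[3]=2
Ev 2: PC=7 idx=3 pred=T actual=T -> ctr[3]=3
Ev 3: PC=2 idx=2 pred=N actual=N -> ctr[2]=0
Ev 4: PC=2 idx=2 pred=N actual=T -> ctr[2]=1
Ev 5: PC=7 idx=3 pred=T actual=T -> ctr[3]=3
Ev 6: PC=7 idx=3 pred=T actual=N -> ctr[3]=2
Ev 7: PC=7 idx=3 pred=T actual=N -> ctr[3]=1
Ev 8: PC=2 idx=2 pred=N actual=T -> ctr[2]=2

Answer: 1 1 2 1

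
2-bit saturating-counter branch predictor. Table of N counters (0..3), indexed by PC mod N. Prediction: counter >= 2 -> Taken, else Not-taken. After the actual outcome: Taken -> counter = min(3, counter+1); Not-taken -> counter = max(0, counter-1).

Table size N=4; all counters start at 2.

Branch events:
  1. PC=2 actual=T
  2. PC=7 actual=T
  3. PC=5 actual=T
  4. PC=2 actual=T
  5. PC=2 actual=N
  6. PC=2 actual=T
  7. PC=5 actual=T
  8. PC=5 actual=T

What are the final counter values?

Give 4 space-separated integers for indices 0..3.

Ev 1: PC=2 idx=2 pred=T actual=T -> ctr[2]=3
Ev 2: PC=7 idx=3 pred=T actual=T -> ctr[3]=3
Ev 3: PC=5 idx=1 pred=T actual=T -> ctr[1]=3
Ev 4: PC=2 idx=2 pred=T actual=T -> ctr[2]=3
Ev 5: PC=2 idx=2 pred=T actual=N -> ctr[2]=2
Ev 6: PC=2 idx=2 pred=T actual=T -> ctr[2]=3
Ev 7: PC=5 idx=1 pred=T actual=T -> ctr[1]=3
Ev 8: PC=5 idx=1 pred=T actual=T -> ctr[1]=3

Answer: 2 3 3 3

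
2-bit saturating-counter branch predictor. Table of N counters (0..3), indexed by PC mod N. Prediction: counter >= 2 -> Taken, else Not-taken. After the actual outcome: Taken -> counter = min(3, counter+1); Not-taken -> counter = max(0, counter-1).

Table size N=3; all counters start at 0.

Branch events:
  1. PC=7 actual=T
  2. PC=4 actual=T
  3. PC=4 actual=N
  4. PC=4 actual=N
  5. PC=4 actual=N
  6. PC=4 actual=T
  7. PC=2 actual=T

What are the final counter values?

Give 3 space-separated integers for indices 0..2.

Ev 1: PC=7 idx=1 pred=N actual=T -> ctr[1]=1
Ev 2: PC=4 idx=1 pred=N actual=T -> ctr[1]=2
Ev 3: PC=4 idx=1 pred=T actual=N -> ctr[1]=1
Ev 4: PC=4 idx=1 pred=N actual=N -> ctr[1]=0
Ev 5: PC=4 idx=1 pred=N actual=N -> ctr[1]=0
Ev 6: PC=4 idx=1 pred=N actual=T -> ctr[1]=1
Ev 7: PC=2 idx=2 pred=N actual=T -> ctr[2]=1

Answer: 0 1 1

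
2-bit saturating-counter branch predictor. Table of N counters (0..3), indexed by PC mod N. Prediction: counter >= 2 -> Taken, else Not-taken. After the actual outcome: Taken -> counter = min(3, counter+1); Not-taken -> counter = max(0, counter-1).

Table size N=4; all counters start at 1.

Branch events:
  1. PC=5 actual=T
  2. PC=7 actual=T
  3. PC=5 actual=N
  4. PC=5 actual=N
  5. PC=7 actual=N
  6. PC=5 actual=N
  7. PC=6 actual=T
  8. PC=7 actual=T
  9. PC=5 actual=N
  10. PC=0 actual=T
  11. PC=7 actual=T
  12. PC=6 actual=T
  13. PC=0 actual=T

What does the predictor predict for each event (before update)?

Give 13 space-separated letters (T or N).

Ev 1: PC=5 idx=1 pred=N actual=T -> ctr[1]=2
Ev 2: PC=7 idx=3 pred=N actual=T -> ctr[3]=2
Ev 3: PC=5 idx=1 pred=T actual=N -> ctr[1]=1
Ev 4: PC=5 idx=1 pred=N actual=N -> ctr[1]=0
Ev 5: PC=7 idx=3 pred=T actual=N -> ctr[3]=1
Ev 6: PC=5 idx=1 pred=N actual=N -> ctr[1]=0
Ev 7: PC=6 idx=2 pred=N actual=T -> ctr[2]=2
Ev 8: PC=7 idx=3 pred=N actual=T -> ctr[3]=2
Ev 9: PC=5 idx=1 pred=N actual=N -> ctr[1]=0
Ev 10: PC=0 idx=0 pred=N actual=T -> ctr[0]=2
Ev 11: PC=7 idx=3 pred=T actual=T -> ctr[3]=3
Ev 12: PC=6 idx=2 pred=T actual=T -> ctr[2]=3
Ev 13: PC=0 idx=0 pred=T actual=T -> ctr[0]=3

Answer: N N T N T N N N N N T T T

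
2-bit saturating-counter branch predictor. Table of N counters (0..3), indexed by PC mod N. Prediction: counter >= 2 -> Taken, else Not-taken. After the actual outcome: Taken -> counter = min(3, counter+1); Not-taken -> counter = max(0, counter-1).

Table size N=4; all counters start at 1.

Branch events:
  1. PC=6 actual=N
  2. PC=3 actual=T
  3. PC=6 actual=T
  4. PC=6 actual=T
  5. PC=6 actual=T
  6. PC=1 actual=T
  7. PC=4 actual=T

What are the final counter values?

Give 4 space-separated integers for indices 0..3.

Ev 1: PC=6 idx=2 pred=N actual=N -> ctr[2]=0
Ev 2: PC=3 idx=3 pred=N actual=T -> ctr[3]=2
Ev 3: PC=6 idx=2 pred=N actual=T -> ctr[2]=1
Ev 4: PC=6 idx=2 pred=N actual=T -> ctr[2]=2
Ev 5: PC=6 idx=2 pred=T actual=T -> ctr[2]=3
Ev 6: PC=1 idx=1 pred=N actual=T -> ctr[1]=2
Ev 7: PC=4 idx=0 pred=N actual=T -> ctr[0]=2

Answer: 2 2 3 2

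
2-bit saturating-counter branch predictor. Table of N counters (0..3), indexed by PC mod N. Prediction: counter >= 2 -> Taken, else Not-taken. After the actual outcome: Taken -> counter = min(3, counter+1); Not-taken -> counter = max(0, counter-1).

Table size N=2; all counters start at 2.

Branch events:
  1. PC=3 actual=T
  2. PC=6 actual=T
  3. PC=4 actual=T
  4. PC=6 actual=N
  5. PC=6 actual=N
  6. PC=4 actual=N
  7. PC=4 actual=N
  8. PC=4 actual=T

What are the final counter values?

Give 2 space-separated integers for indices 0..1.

Answer: 1 3

Derivation:
Ev 1: PC=3 idx=1 pred=T actual=T -> ctr[1]=3
Ev 2: PC=6 idx=0 pred=T actual=T -> ctr[0]=3
Ev 3: PC=4 idx=0 pred=T actual=T -> ctr[0]=3
Ev 4: PC=6 idx=0 pred=T actual=N -> ctr[0]=2
Ev 5: PC=6 idx=0 pred=T actual=N -> ctr[0]=1
Ev 6: PC=4 idx=0 pred=N actual=N -> ctr[0]=0
Ev 7: PC=4 idx=0 pred=N actual=N -> ctr[0]=0
Ev 8: PC=4 idx=0 pred=N actual=T -> ctr[0]=1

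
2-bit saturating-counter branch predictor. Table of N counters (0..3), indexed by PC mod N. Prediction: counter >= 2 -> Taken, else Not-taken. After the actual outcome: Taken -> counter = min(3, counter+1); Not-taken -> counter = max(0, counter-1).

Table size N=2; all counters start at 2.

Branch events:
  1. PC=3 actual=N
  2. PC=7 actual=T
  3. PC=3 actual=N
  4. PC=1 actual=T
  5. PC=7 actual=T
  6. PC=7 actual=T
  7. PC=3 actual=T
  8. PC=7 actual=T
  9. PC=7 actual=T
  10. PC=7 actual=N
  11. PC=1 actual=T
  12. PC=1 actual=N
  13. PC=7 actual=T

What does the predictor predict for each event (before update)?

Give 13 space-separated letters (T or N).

Ev 1: PC=3 idx=1 pred=T actual=N -> ctr[1]=1
Ev 2: PC=7 idx=1 pred=N actual=T -> ctr[1]=2
Ev 3: PC=3 idx=1 pred=T actual=N -> ctr[1]=1
Ev 4: PC=1 idx=1 pred=N actual=T -> ctr[1]=2
Ev 5: PC=7 idx=1 pred=T actual=T -> ctr[1]=3
Ev 6: PC=7 idx=1 pred=T actual=T -> ctr[1]=3
Ev 7: PC=3 idx=1 pred=T actual=T -> ctr[1]=3
Ev 8: PC=7 idx=1 pred=T actual=T -> ctr[1]=3
Ev 9: PC=7 idx=1 pred=T actual=T -> ctr[1]=3
Ev 10: PC=7 idx=1 pred=T actual=N -> ctr[1]=2
Ev 11: PC=1 idx=1 pred=T actual=T -> ctr[1]=3
Ev 12: PC=1 idx=1 pred=T actual=N -> ctr[1]=2
Ev 13: PC=7 idx=1 pred=T actual=T -> ctr[1]=3

Answer: T N T N T T T T T T T T T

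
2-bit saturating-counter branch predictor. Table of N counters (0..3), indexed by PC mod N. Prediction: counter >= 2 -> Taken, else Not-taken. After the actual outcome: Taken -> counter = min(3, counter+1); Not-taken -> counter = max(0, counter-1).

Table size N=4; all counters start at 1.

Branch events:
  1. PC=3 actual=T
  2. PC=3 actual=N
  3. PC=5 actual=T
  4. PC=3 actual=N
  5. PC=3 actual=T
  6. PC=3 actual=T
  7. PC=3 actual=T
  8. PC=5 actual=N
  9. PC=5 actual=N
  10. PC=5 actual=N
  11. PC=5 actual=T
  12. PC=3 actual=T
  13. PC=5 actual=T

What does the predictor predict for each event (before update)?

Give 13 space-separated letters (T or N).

Ev 1: PC=3 idx=3 pred=N actual=T -> ctr[3]=2
Ev 2: PC=3 idx=3 pred=T actual=N -> ctr[3]=1
Ev 3: PC=5 idx=1 pred=N actual=T -> ctr[1]=2
Ev 4: PC=3 idx=3 pred=N actual=N -> ctr[3]=0
Ev 5: PC=3 idx=3 pred=N actual=T -> ctr[3]=1
Ev 6: PC=3 idx=3 pred=N actual=T -> ctr[3]=2
Ev 7: PC=3 idx=3 pred=T actual=T -> ctr[3]=3
Ev 8: PC=5 idx=1 pred=T actual=N -> ctr[1]=1
Ev 9: PC=5 idx=1 pred=N actual=N -> ctr[1]=0
Ev 10: PC=5 idx=1 pred=N actual=N -> ctr[1]=0
Ev 11: PC=5 idx=1 pred=N actual=T -> ctr[1]=1
Ev 12: PC=3 idx=3 pred=T actual=T -> ctr[3]=3
Ev 13: PC=5 idx=1 pred=N actual=T -> ctr[1]=2

Answer: N T N N N N T T N N N T N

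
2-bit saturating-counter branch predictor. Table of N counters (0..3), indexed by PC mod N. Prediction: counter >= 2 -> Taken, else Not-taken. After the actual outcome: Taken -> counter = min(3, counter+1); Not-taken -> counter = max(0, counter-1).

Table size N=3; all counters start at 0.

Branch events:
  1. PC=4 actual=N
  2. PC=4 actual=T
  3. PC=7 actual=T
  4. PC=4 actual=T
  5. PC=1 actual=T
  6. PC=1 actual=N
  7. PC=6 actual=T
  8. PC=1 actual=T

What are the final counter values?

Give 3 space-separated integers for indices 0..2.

Answer: 1 3 0

Derivation:
Ev 1: PC=4 idx=1 pred=N actual=N -> ctr[1]=0
Ev 2: PC=4 idx=1 pred=N actual=T -> ctr[1]=1
Ev 3: PC=7 idx=1 pred=N actual=T -> ctr[1]=2
Ev 4: PC=4 idx=1 pred=T actual=T -> ctr[1]=3
Ev 5: PC=1 idx=1 pred=T actual=T -> ctr[1]=3
Ev 6: PC=1 idx=1 pred=T actual=N -> ctr[1]=2
Ev 7: PC=6 idx=0 pred=N actual=T -> ctr[0]=1
Ev 8: PC=1 idx=1 pred=T actual=T -> ctr[1]=3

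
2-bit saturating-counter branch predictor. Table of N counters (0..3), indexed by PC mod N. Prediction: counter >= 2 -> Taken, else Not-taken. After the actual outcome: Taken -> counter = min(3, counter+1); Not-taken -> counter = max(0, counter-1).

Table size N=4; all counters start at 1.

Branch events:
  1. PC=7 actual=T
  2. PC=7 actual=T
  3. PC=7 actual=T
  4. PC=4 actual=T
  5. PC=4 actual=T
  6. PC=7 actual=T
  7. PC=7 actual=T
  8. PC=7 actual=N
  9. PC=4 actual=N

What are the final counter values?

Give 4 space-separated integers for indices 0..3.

Answer: 2 1 1 2

Derivation:
Ev 1: PC=7 idx=3 pred=N actual=T -> ctr[3]=2
Ev 2: PC=7 idx=3 pred=T actual=T -> ctr[3]=3
Ev 3: PC=7 idx=3 pred=T actual=T -> ctr[3]=3
Ev 4: PC=4 idx=0 pred=N actual=T -> ctr[0]=2
Ev 5: PC=4 idx=0 pred=T actual=T -> ctr[0]=3
Ev 6: PC=7 idx=3 pred=T actual=T -> ctr[3]=3
Ev 7: PC=7 idx=3 pred=T actual=T -> ctr[3]=3
Ev 8: PC=7 idx=3 pred=T actual=N -> ctr[3]=2
Ev 9: PC=4 idx=0 pred=T actual=N -> ctr[0]=2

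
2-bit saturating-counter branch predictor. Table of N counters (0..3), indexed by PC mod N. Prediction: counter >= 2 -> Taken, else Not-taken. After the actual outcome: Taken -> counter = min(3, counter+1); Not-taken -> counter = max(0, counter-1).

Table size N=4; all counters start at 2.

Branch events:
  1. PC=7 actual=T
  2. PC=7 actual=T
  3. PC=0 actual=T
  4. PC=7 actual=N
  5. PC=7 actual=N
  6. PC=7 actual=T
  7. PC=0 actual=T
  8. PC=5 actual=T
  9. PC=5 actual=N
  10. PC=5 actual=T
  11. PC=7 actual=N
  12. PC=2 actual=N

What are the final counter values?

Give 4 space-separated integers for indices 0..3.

Answer: 3 3 1 1

Derivation:
Ev 1: PC=7 idx=3 pred=T actual=T -> ctr[3]=3
Ev 2: PC=7 idx=3 pred=T actual=T -> ctr[3]=3
Ev 3: PC=0 idx=0 pred=T actual=T -> ctr[0]=3
Ev 4: PC=7 idx=3 pred=T actual=N -> ctr[3]=2
Ev 5: PC=7 idx=3 pred=T actual=N -> ctr[3]=1
Ev 6: PC=7 idx=3 pred=N actual=T -> ctr[3]=2
Ev 7: PC=0 idx=0 pred=T actual=T -> ctr[0]=3
Ev 8: PC=5 idx=1 pred=T actual=T -> ctr[1]=3
Ev 9: PC=5 idx=1 pred=T actual=N -> ctr[1]=2
Ev 10: PC=5 idx=1 pred=T actual=T -> ctr[1]=3
Ev 11: PC=7 idx=3 pred=T actual=N -> ctr[3]=1
Ev 12: PC=2 idx=2 pred=T actual=N -> ctr[2]=1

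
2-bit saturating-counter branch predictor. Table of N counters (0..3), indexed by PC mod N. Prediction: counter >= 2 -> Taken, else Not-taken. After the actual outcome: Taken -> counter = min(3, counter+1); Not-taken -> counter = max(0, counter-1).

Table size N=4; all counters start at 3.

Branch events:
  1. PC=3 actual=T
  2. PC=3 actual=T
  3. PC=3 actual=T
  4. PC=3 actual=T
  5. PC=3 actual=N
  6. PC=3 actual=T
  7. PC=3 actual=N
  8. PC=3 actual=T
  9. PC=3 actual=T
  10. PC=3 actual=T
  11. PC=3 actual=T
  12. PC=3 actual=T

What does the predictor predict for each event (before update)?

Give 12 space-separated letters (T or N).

Answer: T T T T T T T T T T T T

Derivation:
Ev 1: PC=3 idx=3 pred=T actual=T -> ctr[3]=3
Ev 2: PC=3 idx=3 pred=T actual=T -> ctr[3]=3
Ev 3: PC=3 idx=3 pred=T actual=T -> ctr[3]=3
Ev 4: PC=3 idx=3 pred=T actual=T -> ctr[3]=3
Ev 5: PC=3 idx=3 pred=T actual=N -> ctr[3]=2
Ev 6: PC=3 idx=3 pred=T actual=T -> ctr[3]=3
Ev 7: PC=3 idx=3 pred=T actual=N -> ctr[3]=2
Ev 8: PC=3 idx=3 pred=T actual=T -> ctr[3]=3
Ev 9: PC=3 idx=3 pred=T actual=T -> ctr[3]=3
Ev 10: PC=3 idx=3 pred=T actual=T -> ctr[3]=3
Ev 11: PC=3 idx=3 pred=T actual=T -> ctr[3]=3
Ev 12: PC=3 idx=3 pred=T actual=T -> ctr[3]=3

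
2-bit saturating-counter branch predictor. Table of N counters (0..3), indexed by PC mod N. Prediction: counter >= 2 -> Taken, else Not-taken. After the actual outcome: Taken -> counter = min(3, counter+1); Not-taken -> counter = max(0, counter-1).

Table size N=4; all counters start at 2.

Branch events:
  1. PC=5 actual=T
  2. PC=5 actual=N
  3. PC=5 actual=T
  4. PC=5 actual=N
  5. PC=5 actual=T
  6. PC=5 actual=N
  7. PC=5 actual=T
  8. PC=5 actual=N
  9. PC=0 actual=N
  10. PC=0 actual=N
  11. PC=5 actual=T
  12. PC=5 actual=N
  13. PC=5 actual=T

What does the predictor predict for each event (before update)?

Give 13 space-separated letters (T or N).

Answer: T T T T T T T T T N T T T

Derivation:
Ev 1: PC=5 idx=1 pred=T actual=T -> ctr[1]=3
Ev 2: PC=5 idx=1 pred=T actual=N -> ctr[1]=2
Ev 3: PC=5 idx=1 pred=T actual=T -> ctr[1]=3
Ev 4: PC=5 idx=1 pred=T actual=N -> ctr[1]=2
Ev 5: PC=5 idx=1 pred=T actual=T -> ctr[1]=3
Ev 6: PC=5 idx=1 pred=T actual=N -> ctr[1]=2
Ev 7: PC=5 idx=1 pred=T actual=T -> ctr[1]=3
Ev 8: PC=5 idx=1 pred=T actual=N -> ctr[1]=2
Ev 9: PC=0 idx=0 pred=T actual=N -> ctr[0]=1
Ev 10: PC=0 idx=0 pred=N actual=N -> ctr[0]=0
Ev 11: PC=5 idx=1 pred=T actual=T -> ctr[1]=3
Ev 12: PC=5 idx=1 pred=T actual=N -> ctr[1]=2
Ev 13: PC=5 idx=1 pred=T actual=T -> ctr[1]=3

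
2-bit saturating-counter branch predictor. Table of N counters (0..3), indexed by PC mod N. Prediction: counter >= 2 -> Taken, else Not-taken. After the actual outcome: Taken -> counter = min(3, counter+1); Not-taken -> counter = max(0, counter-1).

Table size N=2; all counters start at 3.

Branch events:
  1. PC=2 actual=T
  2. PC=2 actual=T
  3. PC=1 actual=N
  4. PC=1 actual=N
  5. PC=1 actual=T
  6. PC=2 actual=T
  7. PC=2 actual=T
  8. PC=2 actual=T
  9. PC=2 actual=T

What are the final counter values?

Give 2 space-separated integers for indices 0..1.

Answer: 3 2

Derivation:
Ev 1: PC=2 idx=0 pred=T actual=T -> ctr[0]=3
Ev 2: PC=2 idx=0 pred=T actual=T -> ctr[0]=3
Ev 3: PC=1 idx=1 pred=T actual=N -> ctr[1]=2
Ev 4: PC=1 idx=1 pred=T actual=N -> ctr[1]=1
Ev 5: PC=1 idx=1 pred=N actual=T -> ctr[1]=2
Ev 6: PC=2 idx=0 pred=T actual=T -> ctr[0]=3
Ev 7: PC=2 idx=0 pred=T actual=T -> ctr[0]=3
Ev 8: PC=2 idx=0 pred=T actual=T -> ctr[0]=3
Ev 9: PC=2 idx=0 pred=T actual=T -> ctr[0]=3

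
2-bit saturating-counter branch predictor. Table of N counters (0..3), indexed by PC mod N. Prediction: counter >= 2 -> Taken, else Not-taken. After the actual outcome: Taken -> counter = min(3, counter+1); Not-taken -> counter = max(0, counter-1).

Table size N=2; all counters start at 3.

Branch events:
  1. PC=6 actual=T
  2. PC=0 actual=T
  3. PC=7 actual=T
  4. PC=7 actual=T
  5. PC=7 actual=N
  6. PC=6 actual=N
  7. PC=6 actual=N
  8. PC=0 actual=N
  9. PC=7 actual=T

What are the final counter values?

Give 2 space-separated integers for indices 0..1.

Answer: 0 3

Derivation:
Ev 1: PC=6 idx=0 pred=T actual=T -> ctr[0]=3
Ev 2: PC=0 idx=0 pred=T actual=T -> ctr[0]=3
Ev 3: PC=7 idx=1 pred=T actual=T -> ctr[1]=3
Ev 4: PC=7 idx=1 pred=T actual=T -> ctr[1]=3
Ev 5: PC=7 idx=1 pred=T actual=N -> ctr[1]=2
Ev 6: PC=6 idx=0 pred=T actual=N -> ctr[0]=2
Ev 7: PC=6 idx=0 pred=T actual=N -> ctr[0]=1
Ev 8: PC=0 idx=0 pred=N actual=N -> ctr[0]=0
Ev 9: PC=7 idx=1 pred=T actual=T -> ctr[1]=3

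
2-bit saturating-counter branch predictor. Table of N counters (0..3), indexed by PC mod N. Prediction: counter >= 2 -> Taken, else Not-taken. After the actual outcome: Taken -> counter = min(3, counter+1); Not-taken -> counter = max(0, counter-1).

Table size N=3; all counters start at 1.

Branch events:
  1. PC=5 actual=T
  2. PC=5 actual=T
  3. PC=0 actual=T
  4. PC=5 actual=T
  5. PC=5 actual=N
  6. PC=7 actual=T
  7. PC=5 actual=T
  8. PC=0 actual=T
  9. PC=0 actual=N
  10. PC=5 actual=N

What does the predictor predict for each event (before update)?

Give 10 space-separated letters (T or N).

Ev 1: PC=5 idx=2 pred=N actual=T -> ctr[2]=2
Ev 2: PC=5 idx=2 pred=T actual=T -> ctr[2]=3
Ev 3: PC=0 idx=0 pred=N actual=T -> ctr[0]=2
Ev 4: PC=5 idx=2 pred=T actual=T -> ctr[2]=3
Ev 5: PC=5 idx=2 pred=T actual=N -> ctr[2]=2
Ev 6: PC=7 idx=1 pred=N actual=T -> ctr[1]=2
Ev 7: PC=5 idx=2 pred=T actual=T -> ctr[2]=3
Ev 8: PC=0 idx=0 pred=T actual=T -> ctr[0]=3
Ev 9: PC=0 idx=0 pred=T actual=N -> ctr[0]=2
Ev 10: PC=5 idx=2 pred=T actual=N -> ctr[2]=2

Answer: N T N T T N T T T T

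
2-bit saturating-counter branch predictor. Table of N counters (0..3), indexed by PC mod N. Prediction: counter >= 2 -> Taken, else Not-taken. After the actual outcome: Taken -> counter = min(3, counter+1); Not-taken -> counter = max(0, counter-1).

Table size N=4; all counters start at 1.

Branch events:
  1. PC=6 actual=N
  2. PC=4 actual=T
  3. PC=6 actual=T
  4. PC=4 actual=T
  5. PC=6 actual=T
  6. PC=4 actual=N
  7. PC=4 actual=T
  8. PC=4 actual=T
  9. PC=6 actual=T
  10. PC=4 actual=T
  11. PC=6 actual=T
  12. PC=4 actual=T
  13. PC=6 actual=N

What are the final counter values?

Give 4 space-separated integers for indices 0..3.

Ev 1: PC=6 idx=2 pred=N actual=N -> ctr[2]=0
Ev 2: PC=4 idx=0 pred=N actual=T -> ctr[0]=2
Ev 3: PC=6 idx=2 pred=N actual=T -> ctr[2]=1
Ev 4: PC=4 idx=0 pred=T actual=T -> ctr[0]=3
Ev 5: PC=6 idx=2 pred=N actual=T -> ctr[2]=2
Ev 6: PC=4 idx=0 pred=T actual=N -> ctr[0]=2
Ev 7: PC=4 idx=0 pred=T actual=T -> ctr[0]=3
Ev 8: PC=4 idx=0 pred=T actual=T -> ctr[0]=3
Ev 9: PC=6 idx=2 pred=T actual=T -> ctr[2]=3
Ev 10: PC=4 idx=0 pred=T actual=T -> ctr[0]=3
Ev 11: PC=6 idx=2 pred=T actual=T -> ctr[2]=3
Ev 12: PC=4 idx=0 pred=T actual=T -> ctr[0]=3
Ev 13: PC=6 idx=2 pred=T actual=N -> ctr[2]=2

Answer: 3 1 2 1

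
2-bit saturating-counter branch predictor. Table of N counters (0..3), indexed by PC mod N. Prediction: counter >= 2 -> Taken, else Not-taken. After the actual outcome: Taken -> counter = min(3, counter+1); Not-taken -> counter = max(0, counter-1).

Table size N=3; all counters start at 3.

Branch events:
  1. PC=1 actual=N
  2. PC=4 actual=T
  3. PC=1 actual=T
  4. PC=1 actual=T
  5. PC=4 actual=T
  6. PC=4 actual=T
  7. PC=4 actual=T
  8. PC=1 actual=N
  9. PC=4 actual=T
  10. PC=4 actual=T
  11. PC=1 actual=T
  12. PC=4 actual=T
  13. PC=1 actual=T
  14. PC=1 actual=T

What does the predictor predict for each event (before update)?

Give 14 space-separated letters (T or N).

Ev 1: PC=1 idx=1 pred=T actual=N -> ctr[1]=2
Ev 2: PC=4 idx=1 pred=T actual=T -> ctr[1]=3
Ev 3: PC=1 idx=1 pred=T actual=T -> ctr[1]=3
Ev 4: PC=1 idx=1 pred=T actual=T -> ctr[1]=3
Ev 5: PC=4 idx=1 pred=T actual=T -> ctr[1]=3
Ev 6: PC=4 idx=1 pred=T actual=T -> ctr[1]=3
Ev 7: PC=4 idx=1 pred=T actual=T -> ctr[1]=3
Ev 8: PC=1 idx=1 pred=T actual=N -> ctr[1]=2
Ev 9: PC=4 idx=1 pred=T actual=T -> ctr[1]=3
Ev 10: PC=4 idx=1 pred=T actual=T -> ctr[1]=3
Ev 11: PC=1 idx=1 pred=T actual=T -> ctr[1]=3
Ev 12: PC=4 idx=1 pred=T actual=T -> ctr[1]=3
Ev 13: PC=1 idx=1 pred=T actual=T -> ctr[1]=3
Ev 14: PC=1 idx=1 pred=T actual=T -> ctr[1]=3

Answer: T T T T T T T T T T T T T T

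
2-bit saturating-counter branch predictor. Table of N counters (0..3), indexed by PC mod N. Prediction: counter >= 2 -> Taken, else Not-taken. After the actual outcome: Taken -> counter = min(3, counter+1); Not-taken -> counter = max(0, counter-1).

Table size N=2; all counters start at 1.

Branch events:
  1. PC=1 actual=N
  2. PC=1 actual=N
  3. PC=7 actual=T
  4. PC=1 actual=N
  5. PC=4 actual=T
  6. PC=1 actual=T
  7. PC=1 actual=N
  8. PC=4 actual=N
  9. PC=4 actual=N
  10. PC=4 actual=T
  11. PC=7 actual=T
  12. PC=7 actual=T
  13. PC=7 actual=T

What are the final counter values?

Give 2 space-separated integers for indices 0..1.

Ev 1: PC=1 idx=1 pred=N actual=N -> ctr[1]=0
Ev 2: PC=1 idx=1 pred=N actual=N -> ctr[1]=0
Ev 3: PC=7 idx=1 pred=N actual=T -> ctr[1]=1
Ev 4: PC=1 idx=1 pred=N actual=N -> ctr[1]=0
Ev 5: PC=4 idx=0 pred=N actual=T -> ctr[0]=2
Ev 6: PC=1 idx=1 pred=N actual=T -> ctr[1]=1
Ev 7: PC=1 idx=1 pred=N actual=N -> ctr[1]=0
Ev 8: PC=4 idx=0 pred=T actual=N -> ctr[0]=1
Ev 9: PC=4 idx=0 pred=N actual=N -> ctr[0]=0
Ev 10: PC=4 idx=0 pred=N actual=T -> ctr[0]=1
Ev 11: PC=7 idx=1 pred=N actual=T -> ctr[1]=1
Ev 12: PC=7 idx=1 pred=N actual=T -> ctr[1]=2
Ev 13: PC=7 idx=1 pred=T actual=T -> ctr[1]=3

Answer: 1 3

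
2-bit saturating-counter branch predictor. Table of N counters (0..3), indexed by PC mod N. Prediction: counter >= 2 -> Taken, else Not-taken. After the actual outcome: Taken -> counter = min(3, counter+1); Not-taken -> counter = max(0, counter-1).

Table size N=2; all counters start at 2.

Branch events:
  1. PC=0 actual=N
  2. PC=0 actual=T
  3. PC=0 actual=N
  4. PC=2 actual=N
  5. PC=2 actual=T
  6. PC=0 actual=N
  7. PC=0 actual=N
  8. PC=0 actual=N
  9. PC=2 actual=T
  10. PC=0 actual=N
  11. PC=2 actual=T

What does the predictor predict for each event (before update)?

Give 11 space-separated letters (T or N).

Answer: T N T N N N N N N N N

Derivation:
Ev 1: PC=0 idx=0 pred=T actual=N -> ctr[0]=1
Ev 2: PC=0 idx=0 pred=N actual=T -> ctr[0]=2
Ev 3: PC=0 idx=0 pred=T actual=N -> ctr[0]=1
Ev 4: PC=2 idx=0 pred=N actual=N -> ctr[0]=0
Ev 5: PC=2 idx=0 pred=N actual=T -> ctr[0]=1
Ev 6: PC=0 idx=0 pred=N actual=N -> ctr[0]=0
Ev 7: PC=0 idx=0 pred=N actual=N -> ctr[0]=0
Ev 8: PC=0 idx=0 pred=N actual=N -> ctr[0]=0
Ev 9: PC=2 idx=0 pred=N actual=T -> ctr[0]=1
Ev 10: PC=0 idx=0 pred=N actual=N -> ctr[0]=0
Ev 11: PC=2 idx=0 pred=N actual=T -> ctr[0]=1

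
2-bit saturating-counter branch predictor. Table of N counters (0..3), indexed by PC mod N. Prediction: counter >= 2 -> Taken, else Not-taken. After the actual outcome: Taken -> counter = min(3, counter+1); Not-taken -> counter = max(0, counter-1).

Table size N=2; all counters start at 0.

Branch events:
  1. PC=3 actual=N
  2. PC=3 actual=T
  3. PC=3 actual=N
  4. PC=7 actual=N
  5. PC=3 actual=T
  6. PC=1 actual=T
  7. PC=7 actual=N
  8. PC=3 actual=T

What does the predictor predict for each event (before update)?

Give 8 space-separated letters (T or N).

Answer: N N N N N N T N

Derivation:
Ev 1: PC=3 idx=1 pred=N actual=N -> ctr[1]=0
Ev 2: PC=3 idx=1 pred=N actual=T -> ctr[1]=1
Ev 3: PC=3 idx=1 pred=N actual=N -> ctr[1]=0
Ev 4: PC=7 idx=1 pred=N actual=N -> ctr[1]=0
Ev 5: PC=3 idx=1 pred=N actual=T -> ctr[1]=1
Ev 6: PC=1 idx=1 pred=N actual=T -> ctr[1]=2
Ev 7: PC=7 idx=1 pred=T actual=N -> ctr[1]=1
Ev 8: PC=3 idx=1 pred=N actual=T -> ctr[1]=2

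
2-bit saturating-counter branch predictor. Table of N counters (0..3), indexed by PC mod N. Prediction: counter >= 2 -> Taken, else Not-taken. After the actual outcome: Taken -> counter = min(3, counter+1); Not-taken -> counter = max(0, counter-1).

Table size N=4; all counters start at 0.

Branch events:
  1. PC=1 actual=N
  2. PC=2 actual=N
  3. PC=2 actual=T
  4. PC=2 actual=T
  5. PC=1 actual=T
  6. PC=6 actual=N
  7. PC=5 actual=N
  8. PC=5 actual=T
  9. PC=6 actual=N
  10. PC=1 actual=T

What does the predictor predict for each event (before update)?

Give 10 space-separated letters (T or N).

Ev 1: PC=1 idx=1 pred=N actual=N -> ctr[1]=0
Ev 2: PC=2 idx=2 pred=N actual=N -> ctr[2]=0
Ev 3: PC=2 idx=2 pred=N actual=T -> ctr[2]=1
Ev 4: PC=2 idx=2 pred=N actual=T -> ctr[2]=2
Ev 5: PC=1 idx=1 pred=N actual=T -> ctr[1]=1
Ev 6: PC=6 idx=2 pred=T actual=N -> ctr[2]=1
Ev 7: PC=5 idx=1 pred=N actual=N -> ctr[1]=0
Ev 8: PC=5 idx=1 pred=N actual=T -> ctr[1]=1
Ev 9: PC=6 idx=2 pred=N actual=N -> ctr[2]=0
Ev 10: PC=1 idx=1 pred=N actual=T -> ctr[1]=2

Answer: N N N N N T N N N N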